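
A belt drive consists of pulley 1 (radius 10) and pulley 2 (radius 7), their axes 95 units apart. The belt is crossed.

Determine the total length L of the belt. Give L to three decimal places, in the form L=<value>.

crossed belt: β = asin((r1+r2)/C) = asin(17/95) = 10.3085°
wrap1 = wrap2 = π + 2β = 200.6169°
tangent length = C·cosβ = 93.4666
L = (r1+r2)·wrap + 2·C·cosβ = 17·3.5014 + 2·93.4666 = 246.4574

L=246.457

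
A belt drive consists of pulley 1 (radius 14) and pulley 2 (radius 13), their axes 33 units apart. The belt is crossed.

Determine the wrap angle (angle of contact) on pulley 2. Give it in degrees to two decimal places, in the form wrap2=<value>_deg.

wrap2=289.81_deg

crossed belt: β = asin((r1+r2)/C) = asin(27/33) = 54.9032°
wrap1 = wrap2 = π + 2β = 289.8064°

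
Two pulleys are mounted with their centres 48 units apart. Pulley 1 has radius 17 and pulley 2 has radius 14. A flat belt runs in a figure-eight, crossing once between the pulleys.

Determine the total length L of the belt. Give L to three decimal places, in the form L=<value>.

crossed belt: β = asin((r1+r2)/C) = asin(31/48) = 40.2282°
wrap1 = wrap2 = π + 2β = 260.4564°
tangent length = C·cosβ = 36.6470
L = (r1+r2)·wrap + 2·C·cosβ = 31·4.5458 + 2·36.6470 = 214.2144

L=214.214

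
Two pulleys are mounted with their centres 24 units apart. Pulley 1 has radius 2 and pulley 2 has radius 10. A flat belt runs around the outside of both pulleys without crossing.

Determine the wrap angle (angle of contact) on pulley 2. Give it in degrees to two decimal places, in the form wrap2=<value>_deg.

wrap2=218.94_deg

open belt: β = asin((r2−r1)/C) = asin(8/24) = 19.4712°
wrap1 = π − 2β = 141.0576°
wrap2 = π + 2β = 218.9424°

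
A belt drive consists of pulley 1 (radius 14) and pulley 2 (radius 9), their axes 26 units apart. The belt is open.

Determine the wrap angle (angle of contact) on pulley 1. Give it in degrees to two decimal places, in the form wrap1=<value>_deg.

open belt: β = asin((r2−r1)/C) = asin(-5/26) = -11.0875°
wrap1 = π − 2β = 202.1750°
wrap2 = π + 2β = 157.8250°

wrap1=202.17_deg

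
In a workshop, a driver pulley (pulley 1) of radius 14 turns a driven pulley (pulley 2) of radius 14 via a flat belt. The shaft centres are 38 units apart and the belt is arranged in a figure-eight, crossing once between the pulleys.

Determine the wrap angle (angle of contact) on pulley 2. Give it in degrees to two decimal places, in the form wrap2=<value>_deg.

crossed belt: β = asin((r1+r2)/C) = asin(28/38) = 47.4631°
wrap1 = wrap2 = π + 2β = 274.9262°

wrap2=274.93_deg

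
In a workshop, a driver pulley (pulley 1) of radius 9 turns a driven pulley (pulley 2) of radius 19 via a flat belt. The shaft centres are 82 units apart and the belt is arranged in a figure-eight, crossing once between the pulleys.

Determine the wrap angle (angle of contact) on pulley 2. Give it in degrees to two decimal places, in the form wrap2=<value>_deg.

crossed belt: β = asin((r1+r2)/C) = asin(28/82) = 19.9661°
wrap1 = wrap2 = π + 2β = 219.9321°

wrap2=219.93_deg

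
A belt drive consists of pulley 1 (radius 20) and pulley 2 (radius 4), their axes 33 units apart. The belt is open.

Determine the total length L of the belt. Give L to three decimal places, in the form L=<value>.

open belt: β = asin((r2−r1)/C) = asin(-16/33) = -29.0025°
wrap1 = π − 2β = 238.0051°
wrap2 = π + 2β = 121.9949°
tangent length = C·cosβ = 28.8617
L = r1·wrap1 + r2·wrap2 + 2·C·cosβ = 20·4.1540 + 4·2.1292 + 2·28.8617 = 149.3198

L=149.320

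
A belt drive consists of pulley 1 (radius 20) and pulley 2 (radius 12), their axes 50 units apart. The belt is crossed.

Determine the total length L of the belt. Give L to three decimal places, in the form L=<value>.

crossed belt: β = asin((r1+r2)/C) = asin(32/50) = 39.7918°
wrap1 = wrap2 = π + 2β = 259.5836°
tangent length = C·cosβ = 38.4187
L = (r1+r2)·wrap + 2·C·cosβ = 32·4.5306 + 2·38.4187 = 221.8163

L=221.816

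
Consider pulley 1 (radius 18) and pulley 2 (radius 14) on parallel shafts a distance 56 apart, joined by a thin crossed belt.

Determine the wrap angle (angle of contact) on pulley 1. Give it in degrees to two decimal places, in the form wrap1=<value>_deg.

crossed belt: β = asin((r1+r2)/C) = asin(32/56) = 34.8499°
wrap1 = wrap2 = π + 2β = 249.6998°

wrap1=249.70_deg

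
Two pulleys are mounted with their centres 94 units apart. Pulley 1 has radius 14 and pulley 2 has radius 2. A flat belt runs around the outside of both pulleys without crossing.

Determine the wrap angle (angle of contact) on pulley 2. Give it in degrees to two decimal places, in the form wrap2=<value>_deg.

wrap2=165.33_deg

open belt: β = asin((r2−r1)/C) = asin(-12/94) = -7.3344°
wrap1 = π − 2β = 194.6687°
wrap2 = π + 2β = 165.3313°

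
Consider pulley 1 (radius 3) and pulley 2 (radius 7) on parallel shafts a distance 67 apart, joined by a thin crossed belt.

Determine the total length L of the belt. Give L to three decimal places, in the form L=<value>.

crossed belt: β = asin((r1+r2)/C) = asin(10/67) = 8.5837°
wrap1 = wrap2 = π + 2β = 197.1674°
tangent length = C·cosβ = 66.2495
L = (r1+r2)·wrap + 2·C·cosβ = 10·3.4412 + 2·66.2495 = 166.9113

L=166.911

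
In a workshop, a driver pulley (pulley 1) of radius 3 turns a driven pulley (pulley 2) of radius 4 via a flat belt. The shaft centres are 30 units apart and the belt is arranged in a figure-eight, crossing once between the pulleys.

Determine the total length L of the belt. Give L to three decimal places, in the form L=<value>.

crossed belt: β = asin((r1+r2)/C) = asin(7/30) = 13.4934°
wrap1 = wrap2 = π + 2β = 206.9868°
tangent length = C·cosβ = 29.1719
L = (r1+r2)·wrap + 2·C·cosβ = 7·3.6126 + 2·29.1719 = 83.6320

L=83.632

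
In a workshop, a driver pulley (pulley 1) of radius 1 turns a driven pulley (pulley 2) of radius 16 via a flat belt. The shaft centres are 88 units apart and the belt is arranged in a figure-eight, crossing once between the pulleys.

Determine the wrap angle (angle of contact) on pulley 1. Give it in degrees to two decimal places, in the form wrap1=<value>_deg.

wrap1=202.28_deg

crossed belt: β = asin((r1+r2)/C) = asin(17/88) = 11.1385°
wrap1 = wrap2 = π + 2β = 202.2771°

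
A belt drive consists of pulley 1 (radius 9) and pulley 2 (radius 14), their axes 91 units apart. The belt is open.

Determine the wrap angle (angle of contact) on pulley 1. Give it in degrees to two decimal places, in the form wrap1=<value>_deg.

open belt: β = asin((r2−r1)/C) = asin(5/91) = 3.1497°
wrap1 = π − 2β = 173.7006°
wrap2 = π + 2β = 186.2994°

wrap1=173.70_deg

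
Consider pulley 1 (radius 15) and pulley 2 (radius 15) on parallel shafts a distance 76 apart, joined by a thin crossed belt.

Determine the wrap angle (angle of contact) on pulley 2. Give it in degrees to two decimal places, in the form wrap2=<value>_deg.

crossed belt: β = asin((r1+r2)/C) = asin(30/76) = 23.2496°
wrap1 = wrap2 = π + 2β = 226.4991°

wrap2=226.50_deg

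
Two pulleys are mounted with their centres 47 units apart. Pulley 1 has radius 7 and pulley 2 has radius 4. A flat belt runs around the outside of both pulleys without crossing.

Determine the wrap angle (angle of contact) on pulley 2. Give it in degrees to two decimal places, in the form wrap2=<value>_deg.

wrap2=172.68_deg

open belt: β = asin((r2−r1)/C) = asin(-3/47) = -3.6597°
wrap1 = π − 2β = 187.3193°
wrap2 = π + 2β = 172.6807°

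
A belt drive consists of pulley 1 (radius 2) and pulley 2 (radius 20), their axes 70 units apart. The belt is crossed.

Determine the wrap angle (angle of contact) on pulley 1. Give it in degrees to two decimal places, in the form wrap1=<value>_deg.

crossed belt: β = asin((r1+r2)/C) = asin(22/70) = 18.3177°
wrap1 = wrap2 = π + 2β = 216.6354°

wrap1=216.64_deg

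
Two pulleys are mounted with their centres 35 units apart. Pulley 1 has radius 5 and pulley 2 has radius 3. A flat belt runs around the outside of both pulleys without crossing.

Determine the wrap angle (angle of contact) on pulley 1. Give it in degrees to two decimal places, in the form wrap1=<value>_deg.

open belt: β = asin((r2−r1)/C) = asin(-2/35) = -3.2758°
wrap1 = π − 2β = 186.5517°
wrap2 = π + 2β = 173.4483°

wrap1=186.55_deg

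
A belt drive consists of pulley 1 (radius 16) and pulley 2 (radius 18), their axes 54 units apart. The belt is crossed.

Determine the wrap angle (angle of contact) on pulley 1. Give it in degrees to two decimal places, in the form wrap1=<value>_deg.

wrap1=258.05_deg

crossed belt: β = asin((r1+r2)/C) = asin(34/54) = 39.0228°
wrap1 = wrap2 = π + 2β = 258.0456°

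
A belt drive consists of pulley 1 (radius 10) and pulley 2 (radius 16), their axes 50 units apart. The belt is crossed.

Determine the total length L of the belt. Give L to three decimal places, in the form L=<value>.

crossed belt: β = asin((r1+r2)/C) = asin(26/50) = 31.3323°
wrap1 = wrap2 = π + 2β = 242.6645°
tangent length = C·cosβ = 42.7083
L = (r1+r2)·wrap + 2·C·cosβ = 26·4.2353 + 2·42.7083 = 195.5343

L=195.534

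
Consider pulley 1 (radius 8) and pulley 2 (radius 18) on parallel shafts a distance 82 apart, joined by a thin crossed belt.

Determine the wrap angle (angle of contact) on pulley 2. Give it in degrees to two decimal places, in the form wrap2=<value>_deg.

wrap2=216.97_deg

crossed belt: β = asin((r1+r2)/C) = asin(26/82) = 18.4860°
wrap1 = wrap2 = π + 2β = 216.9720°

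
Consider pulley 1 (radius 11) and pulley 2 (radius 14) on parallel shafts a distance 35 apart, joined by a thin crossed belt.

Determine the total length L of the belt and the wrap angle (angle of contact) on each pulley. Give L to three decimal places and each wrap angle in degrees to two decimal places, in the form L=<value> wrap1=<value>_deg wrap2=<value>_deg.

crossed belt: β = asin((r1+r2)/C) = asin(25/35) = 45.5847°
wrap1 = wrap2 = π + 2β = 271.1694°
tangent length = C·cosβ = 24.4949
L = (r1+r2)·wrap + 2·C·cosβ = 25·4.7328 + 2·24.4949 = 167.3098

L=167.310 wrap1=271.17_deg wrap2=271.17_deg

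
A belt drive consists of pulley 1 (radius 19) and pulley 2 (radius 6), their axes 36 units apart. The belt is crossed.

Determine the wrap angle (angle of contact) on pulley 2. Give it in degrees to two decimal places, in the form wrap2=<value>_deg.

crossed belt: β = asin((r1+r2)/C) = asin(25/36) = 43.9830°
wrap1 = wrap2 = π + 2β = 267.9659°

wrap2=267.97_deg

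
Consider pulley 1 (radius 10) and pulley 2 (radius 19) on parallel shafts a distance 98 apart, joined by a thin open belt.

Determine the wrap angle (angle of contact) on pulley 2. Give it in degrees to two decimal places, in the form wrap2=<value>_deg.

wrap2=190.54_deg

open belt: β = asin((r2−r1)/C) = asin(9/98) = 5.2693°
wrap1 = π − 2β = 169.4614°
wrap2 = π + 2β = 190.5386°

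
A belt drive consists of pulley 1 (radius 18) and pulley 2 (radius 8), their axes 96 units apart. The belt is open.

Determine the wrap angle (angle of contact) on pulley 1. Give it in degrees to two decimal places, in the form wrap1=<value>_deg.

wrap1=191.96_deg

open belt: β = asin((r2−r1)/C) = asin(-10/96) = -5.9792°
wrap1 = π − 2β = 191.9583°
wrap2 = π + 2β = 168.0417°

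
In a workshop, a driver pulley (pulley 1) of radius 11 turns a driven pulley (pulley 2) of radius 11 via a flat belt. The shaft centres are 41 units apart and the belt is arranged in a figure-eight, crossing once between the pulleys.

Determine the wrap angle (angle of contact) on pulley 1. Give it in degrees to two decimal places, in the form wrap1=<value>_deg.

wrap1=244.90_deg

crossed belt: β = asin((r1+r2)/C) = asin(22/41) = 32.4515°
wrap1 = wrap2 = π + 2β = 244.9030°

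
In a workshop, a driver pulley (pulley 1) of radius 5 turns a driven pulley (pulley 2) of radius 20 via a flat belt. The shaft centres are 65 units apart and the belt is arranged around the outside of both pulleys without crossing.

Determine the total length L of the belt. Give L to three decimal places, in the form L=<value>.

L=212.017

open belt: β = asin((r2−r1)/C) = asin(15/65) = 13.3424°
wrap1 = π − 2β = 153.3153°
wrap2 = π + 2β = 206.6847°
tangent length = C·cosβ = 63.2456
L = r1·wrap1 + r2·wrap2 + 2·C·cosβ = 5·2.6759 + 20·3.6073 + 2·63.2456 = 212.0170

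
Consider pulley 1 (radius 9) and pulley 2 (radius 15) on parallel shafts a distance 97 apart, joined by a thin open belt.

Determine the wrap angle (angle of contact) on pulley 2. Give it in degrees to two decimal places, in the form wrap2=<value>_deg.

open belt: β = asin((r2−r1)/C) = asin(6/97) = 3.5463°
wrap1 = π − 2β = 172.9073°
wrap2 = π + 2β = 187.0927°

wrap2=187.09_deg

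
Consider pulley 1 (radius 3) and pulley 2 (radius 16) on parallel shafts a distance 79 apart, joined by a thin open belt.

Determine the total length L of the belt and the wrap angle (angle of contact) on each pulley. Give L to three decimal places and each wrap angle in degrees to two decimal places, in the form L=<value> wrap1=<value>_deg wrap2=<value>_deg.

open belt: β = asin((r2−r1)/C) = asin(13/79) = 9.4715°
wrap1 = π − 2β = 161.0570°
wrap2 = π + 2β = 198.9430°
tangent length = C·cosβ = 77.9230
L = r1·wrap1 + r2·wrap2 + 2·C·cosβ = 3·2.8110 + 16·3.4722 + 2·77.9230 = 219.8344

L=219.834 wrap1=161.06_deg wrap2=198.94_deg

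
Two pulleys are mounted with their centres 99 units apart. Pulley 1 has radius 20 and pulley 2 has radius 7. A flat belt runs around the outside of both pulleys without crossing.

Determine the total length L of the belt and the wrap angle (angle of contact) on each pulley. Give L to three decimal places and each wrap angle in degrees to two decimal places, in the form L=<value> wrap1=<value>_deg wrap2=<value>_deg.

open belt: β = asin((r2−r1)/C) = asin(-13/99) = -7.5455°
wrap1 = π − 2β = 195.0910°
wrap2 = π + 2β = 164.9090°
tangent length = C·cosβ = 98.1428
L = r1·wrap1 + r2·wrap2 + 2·C·cosβ = 20·3.4050 + 7·2.8782 + 2·98.1428 = 284.5325

L=284.533 wrap1=195.09_deg wrap2=164.91_deg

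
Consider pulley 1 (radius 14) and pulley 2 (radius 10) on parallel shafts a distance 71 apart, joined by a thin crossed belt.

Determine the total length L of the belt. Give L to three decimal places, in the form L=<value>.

L=225.591

crossed belt: β = asin((r1+r2)/C) = asin(24/71) = 19.7568°
wrap1 = wrap2 = π + 2β = 219.5136°
tangent length = C·cosβ = 66.8207
L = (r1+r2)·wrap + 2·C·cosβ = 24·3.8312 + 2·66.8207 = 225.5909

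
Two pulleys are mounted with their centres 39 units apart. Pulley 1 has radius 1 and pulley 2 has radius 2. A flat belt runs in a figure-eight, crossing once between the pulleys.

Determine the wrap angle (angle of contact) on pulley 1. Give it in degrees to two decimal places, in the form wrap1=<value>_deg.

crossed belt: β = asin((r1+r2)/C) = asin(3/39) = 4.4117°
wrap1 = wrap2 = π + 2β = 188.8235°

wrap1=188.82_deg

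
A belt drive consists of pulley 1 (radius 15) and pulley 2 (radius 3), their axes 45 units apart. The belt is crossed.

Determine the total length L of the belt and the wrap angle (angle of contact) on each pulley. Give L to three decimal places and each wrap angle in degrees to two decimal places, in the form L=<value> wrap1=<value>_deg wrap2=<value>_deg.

crossed belt: β = asin((r1+r2)/C) = asin(18/45) = 23.5782°
wrap1 = wrap2 = π + 2β = 227.1564°
tangent length = C·cosβ = 41.2432
L = (r1+r2)·wrap + 2·C·cosβ = 18·3.9646 + 2·41.2432 = 153.8496

L=153.850 wrap1=227.16_deg wrap2=227.16_deg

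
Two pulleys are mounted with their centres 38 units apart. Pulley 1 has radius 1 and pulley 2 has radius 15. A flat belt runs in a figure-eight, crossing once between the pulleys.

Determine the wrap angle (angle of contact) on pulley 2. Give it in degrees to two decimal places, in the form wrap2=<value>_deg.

wrap2=229.80_deg

crossed belt: β = asin((r1+r2)/C) = asin(16/38) = 24.9011°
wrap1 = wrap2 = π + 2β = 229.8021°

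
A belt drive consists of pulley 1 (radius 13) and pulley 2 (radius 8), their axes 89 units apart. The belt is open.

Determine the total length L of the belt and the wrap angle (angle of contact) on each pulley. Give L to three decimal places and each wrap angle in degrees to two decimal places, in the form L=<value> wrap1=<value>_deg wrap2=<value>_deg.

open belt: β = asin((r2−r1)/C) = asin(-5/89) = -3.2206°
wrap1 = π − 2β = 186.4411°
wrap2 = π + 2β = 173.5589°
tangent length = C·cosβ = 88.8594
L = r1·wrap1 + r2·wrap2 + 2·C·cosβ = 13·3.2540 + 8·3.0292 + 2·88.8594 = 244.2544

L=244.254 wrap1=186.44_deg wrap2=173.56_deg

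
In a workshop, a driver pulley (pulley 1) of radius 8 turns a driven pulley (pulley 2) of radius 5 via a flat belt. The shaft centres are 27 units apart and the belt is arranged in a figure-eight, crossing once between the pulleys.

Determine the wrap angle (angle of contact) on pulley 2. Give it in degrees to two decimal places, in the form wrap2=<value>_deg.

wrap2=237.56_deg

crossed belt: β = asin((r1+r2)/C) = asin(13/27) = 28.7822°
wrap1 = wrap2 = π + 2β = 237.5644°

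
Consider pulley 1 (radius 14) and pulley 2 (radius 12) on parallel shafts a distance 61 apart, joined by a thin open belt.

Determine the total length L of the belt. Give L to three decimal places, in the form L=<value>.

L=203.747

open belt: β = asin((r2−r1)/C) = asin(-2/61) = -1.8789°
wrap1 = π − 2β = 183.7578°
wrap2 = π + 2β = 176.2422°
tangent length = C·cosβ = 60.9672
L = r1·wrap1 + r2·wrap2 + 2·C·cosβ = 14·3.2072 + 12·3.0760 + 2·60.9672 = 203.7470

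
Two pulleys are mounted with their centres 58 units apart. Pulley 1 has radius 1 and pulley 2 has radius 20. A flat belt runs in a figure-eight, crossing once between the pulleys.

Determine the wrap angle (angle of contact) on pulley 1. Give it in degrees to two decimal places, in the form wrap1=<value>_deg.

wrap1=222.45_deg

crossed belt: β = asin((r1+r2)/C) = asin(21/58) = 21.2273°
wrap1 = wrap2 = π + 2β = 222.4546°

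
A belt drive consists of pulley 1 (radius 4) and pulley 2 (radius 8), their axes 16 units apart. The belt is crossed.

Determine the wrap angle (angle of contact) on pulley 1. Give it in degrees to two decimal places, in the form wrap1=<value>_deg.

crossed belt: β = asin((r1+r2)/C) = asin(12/16) = 48.5904°
wrap1 = wrap2 = π + 2β = 277.1808°

wrap1=277.18_deg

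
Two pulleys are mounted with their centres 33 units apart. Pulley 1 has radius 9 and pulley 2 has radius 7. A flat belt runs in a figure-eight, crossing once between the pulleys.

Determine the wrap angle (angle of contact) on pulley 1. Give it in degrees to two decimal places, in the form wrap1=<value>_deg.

crossed belt: β = asin((r1+r2)/C) = asin(16/33) = 29.0025°
wrap1 = wrap2 = π + 2β = 238.0051°

wrap1=238.01_deg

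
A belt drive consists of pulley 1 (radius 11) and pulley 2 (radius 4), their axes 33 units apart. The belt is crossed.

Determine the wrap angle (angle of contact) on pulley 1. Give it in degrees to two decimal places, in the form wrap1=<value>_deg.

crossed belt: β = asin((r1+r2)/C) = asin(15/33) = 27.0357°
wrap1 = wrap2 = π + 2β = 234.0714°

wrap1=234.07_deg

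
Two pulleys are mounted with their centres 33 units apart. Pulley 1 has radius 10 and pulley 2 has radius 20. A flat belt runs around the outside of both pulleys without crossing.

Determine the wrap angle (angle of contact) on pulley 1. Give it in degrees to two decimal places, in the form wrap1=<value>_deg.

wrap1=144.72_deg

open belt: β = asin((r2−r1)/C) = asin(10/33) = 17.6397°
wrap1 = π − 2β = 144.7206°
wrap2 = π + 2β = 215.2794°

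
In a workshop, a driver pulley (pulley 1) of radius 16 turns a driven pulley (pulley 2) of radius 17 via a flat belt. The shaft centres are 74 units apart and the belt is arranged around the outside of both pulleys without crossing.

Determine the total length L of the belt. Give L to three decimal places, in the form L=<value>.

L=251.686

open belt: β = asin((r2−r1)/C) = asin(1/74) = 0.7743°
wrap1 = π − 2β = 178.4514°
wrap2 = π + 2β = 181.5486°
tangent length = C·cosβ = 73.9932
L = r1·wrap1 + r2·wrap2 + 2·C·cosβ = 16·3.1146 + 17·3.1686 + 2·73.9932 = 251.6861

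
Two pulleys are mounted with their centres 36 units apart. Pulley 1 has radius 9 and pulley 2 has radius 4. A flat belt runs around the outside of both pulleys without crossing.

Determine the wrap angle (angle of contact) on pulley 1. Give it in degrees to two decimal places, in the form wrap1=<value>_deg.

open belt: β = asin((r2−r1)/C) = asin(-5/36) = -7.9836°
wrap1 = π − 2β = 195.9671°
wrap2 = π + 2β = 164.0329°

wrap1=195.97_deg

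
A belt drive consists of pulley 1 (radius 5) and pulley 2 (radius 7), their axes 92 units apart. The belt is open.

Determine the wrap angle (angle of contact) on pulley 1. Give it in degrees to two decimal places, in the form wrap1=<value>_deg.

wrap1=177.51_deg

open belt: β = asin((r2−r1)/C) = asin(2/92) = 1.2457°
wrap1 = π − 2β = 177.5087°
wrap2 = π + 2β = 182.4913°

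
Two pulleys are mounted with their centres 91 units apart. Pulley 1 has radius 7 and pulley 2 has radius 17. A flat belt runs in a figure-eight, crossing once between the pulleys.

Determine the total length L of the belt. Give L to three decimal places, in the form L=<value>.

crossed belt: β = asin((r1+r2)/C) = asin(24/91) = 15.2919°
wrap1 = wrap2 = π + 2β = 210.5837°
tangent length = C·cosβ = 87.7781
L = (r1+r2)·wrap + 2·C·cosβ = 24·3.6754 + 2·87.7781 = 263.7654

L=263.765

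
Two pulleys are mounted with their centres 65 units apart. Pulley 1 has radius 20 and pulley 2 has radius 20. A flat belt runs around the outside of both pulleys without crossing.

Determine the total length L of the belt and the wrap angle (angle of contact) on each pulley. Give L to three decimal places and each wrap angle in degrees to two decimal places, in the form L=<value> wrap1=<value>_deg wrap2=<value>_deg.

L=255.664 wrap1=180.00_deg wrap2=180.00_deg

open belt: β = asin((r2−r1)/C) = asin(0/65) = 0.0000°
wrap1 = π − 2β = 180.0000°
wrap2 = π + 2β = 180.0000°
tangent length = C·cosβ = 65.0000
L = r1·wrap1 + r2·wrap2 + 2·C·cosβ = 20·3.1416 + 20·3.1416 + 2·65.0000 = 255.6637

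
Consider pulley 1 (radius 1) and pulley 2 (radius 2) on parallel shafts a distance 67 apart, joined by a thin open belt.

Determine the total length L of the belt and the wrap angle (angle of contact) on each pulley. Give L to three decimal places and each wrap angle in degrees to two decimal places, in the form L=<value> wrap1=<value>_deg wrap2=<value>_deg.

open belt: β = asin((r2−r1)/C) = asin(1/67) = 0.8552°
wrap1 = π − 2β = 178.2896°
wrap2 = π + 2β = 181.7104°
tangent length = C·cosβ = 66.9925
L = r1·wrap1 + r2·wrap2 + 2·C·cosβ = 1·3.1117 + 2·3.1714 + 2·66.9925 = 143.4397

L=143.440 wrap1=178.29_deg wrap2=181.71_deg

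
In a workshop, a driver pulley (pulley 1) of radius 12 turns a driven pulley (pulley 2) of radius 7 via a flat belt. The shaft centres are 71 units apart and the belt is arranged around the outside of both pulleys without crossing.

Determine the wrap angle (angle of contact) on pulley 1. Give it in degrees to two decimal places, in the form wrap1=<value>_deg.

wrap1=188.08_deg

open belt: β = asin((r2−r1)/C) = asin(-5/71) = -4.0383°
wrap1 = π − 2β = 188.0765°
wrap2 = π + 2β = 171.9235°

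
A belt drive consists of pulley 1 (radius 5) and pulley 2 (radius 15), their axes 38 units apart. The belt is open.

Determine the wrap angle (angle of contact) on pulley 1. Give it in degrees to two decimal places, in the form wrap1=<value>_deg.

open belt: β = asin((r2−r1)/C) = asin(10/38) = 15.2575°
wrap1 = π − 2β = 149.4850°
wrap2 = π + 2β = 210.5150°

wrap1=149.48_deg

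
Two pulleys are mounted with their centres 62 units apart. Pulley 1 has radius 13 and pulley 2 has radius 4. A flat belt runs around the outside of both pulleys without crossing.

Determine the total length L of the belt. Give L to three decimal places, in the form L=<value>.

L=178.716

open belt: β = asin((r2−r1)/C) = asin(-9/62) = -8.3466°
wrap1 = π − 2β = 196.6932°
wrap2 = π + 2β = 163.3068°
tangent length = C·cosβ = 61.3433
L = r1·wrap1 + r2·wrap2 + 2·C·cosβ = 13·3.4329 + 4·2.8502 + 2·61.3433 = 178.7158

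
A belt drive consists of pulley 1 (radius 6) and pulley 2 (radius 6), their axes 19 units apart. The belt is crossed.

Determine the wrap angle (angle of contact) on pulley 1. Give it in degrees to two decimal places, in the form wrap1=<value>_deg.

crossed belt: β = asin((r1+r2)/C) = asin(12/19) = 39.1667°
wrap1 = wrap2 = π + 2β = 258.3334°

wrap1=258.33_deg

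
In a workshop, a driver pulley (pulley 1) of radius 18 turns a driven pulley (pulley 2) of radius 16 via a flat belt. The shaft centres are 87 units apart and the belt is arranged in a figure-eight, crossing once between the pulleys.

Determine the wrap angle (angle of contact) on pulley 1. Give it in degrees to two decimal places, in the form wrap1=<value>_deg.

crossed belt: β = asin((r1+r2)/C) = asin(34/87) = 23.0046°
wrap1 = wrap2 = π + 2β = 226.0091°

wrap1=226.01_deg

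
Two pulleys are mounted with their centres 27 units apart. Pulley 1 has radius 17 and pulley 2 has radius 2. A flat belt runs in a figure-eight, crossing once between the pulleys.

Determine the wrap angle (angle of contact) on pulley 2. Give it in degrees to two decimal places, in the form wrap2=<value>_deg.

crossed belt: β = asin((r1+r2)/C) = asin(19/27) = 44.7249°
wrap1 = wrap2 = π + 2β = 269.4498°

wrap2=269.45_deg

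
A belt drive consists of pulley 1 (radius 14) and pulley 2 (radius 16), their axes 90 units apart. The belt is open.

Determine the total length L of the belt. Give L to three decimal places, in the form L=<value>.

L=274.292

open belt: β = asin((r2−r1)/C) = asin(2/90) = 1.2733°
wrap1 = π − 2β = 177.4533°
wrap2 = π + 2β = 182.5467°
tangent length = C·cosβ = 89.9778
L = r1·wrap1 + r2·wrap2 + 2·C·cosβ = 14·3.0971 + 16·3.1860 + 2·89.9778 = 274.2922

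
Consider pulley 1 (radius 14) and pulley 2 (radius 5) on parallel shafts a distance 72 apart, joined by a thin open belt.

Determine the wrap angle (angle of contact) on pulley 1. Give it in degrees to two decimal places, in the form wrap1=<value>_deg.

wrap1=194.36_deg

open belt: β = asin((r2−r1)/C) = asin(-9/72) = -7.1808°
wrap1 = π − 2β = 194.3615°
wrap2 = π + 2β = 165.6385°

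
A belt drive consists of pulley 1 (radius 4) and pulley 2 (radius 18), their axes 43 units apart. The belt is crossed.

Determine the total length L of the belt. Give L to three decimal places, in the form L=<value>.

L=166.638

crossed belt: β = asin((r1+r2)/C) = asin(22/43) = 30.7723°
wrap1 = wrap2 = π + 2β = 241.5446°
tangent length = C·cosβ = 36.9459
L = (r1+r2)·wrap + 2·C·cosβ = 22·4.2157 + 2·36.9459 = 166.6383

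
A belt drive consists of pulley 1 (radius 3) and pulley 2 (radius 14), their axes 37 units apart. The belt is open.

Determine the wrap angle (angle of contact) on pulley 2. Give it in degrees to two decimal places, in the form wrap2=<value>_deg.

wrap2=214.59_deg

open belt: β = asin((r2−r1)/C) = asin(11/37) = 17.2953°
wrap1 = π − 2β = 145.4093°
wrap2 = π + 2β = 214.5907°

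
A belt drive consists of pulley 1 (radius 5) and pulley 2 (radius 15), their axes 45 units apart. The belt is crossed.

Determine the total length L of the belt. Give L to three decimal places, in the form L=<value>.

crossed belt: β = asin((r1+r2)/C) = asin(20/45) = 26.3878°
wrap1 = wrap2 = π + 2β = 232.7756°
tangent length = C·cosβ = 40.3113
L = (r1+r2)·wrap + 2·C·cosβ = 20·4.0627 + 2·40.3113 = 161.8766

L=161.877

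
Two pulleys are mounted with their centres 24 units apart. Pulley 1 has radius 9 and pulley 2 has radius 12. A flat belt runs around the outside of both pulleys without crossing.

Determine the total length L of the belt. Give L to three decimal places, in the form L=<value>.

open belt: β = asin((r2−r1)/C) = asin(3/24) = 7.1808°
wrap1 = π − 2β = 165.6385°
wrap2 = π + 2β = 194.3615°
tangent length = C·cosβ = 23.8118
L = r1·wrap1 + r2·wrap2 + 2·C·cosβ = 9·2.8909 + 12·3.3922 + 2·23.8118 = 114.3489

L=114.349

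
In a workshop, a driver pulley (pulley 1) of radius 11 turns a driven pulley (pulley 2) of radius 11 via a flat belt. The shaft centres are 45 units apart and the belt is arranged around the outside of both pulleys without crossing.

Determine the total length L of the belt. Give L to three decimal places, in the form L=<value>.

open belt: β = asin((r2−r1)/C) = asin(0/45) = 0.0000°
wrap1 = π − 2β = 180.0000°
wrap2 = π + 2β = 180.0000°
tangent length = C·cosβ = 45.0000
L = r1·wrap1 + r2·wrap2 + 2·C·cosβ = 11·3.1416 + 11·3.1416 + 2·45.0000 = 159.1150

L=159.115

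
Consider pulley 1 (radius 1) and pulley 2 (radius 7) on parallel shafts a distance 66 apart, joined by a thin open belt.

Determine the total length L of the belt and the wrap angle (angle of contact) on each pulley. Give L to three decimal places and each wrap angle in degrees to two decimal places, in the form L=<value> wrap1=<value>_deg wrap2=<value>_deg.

open belt: β = asin((r2−r1)/C) = asin(6/66) = 5.2159°
wrap1 = π − 2β = 169.5682°
wrap2 = π + 2β = 190.4318°
tangent length = C·cosβ = 65.7267
L = r1·wrap1 + r2·wrap2 + 2·C·cosβ = 1·2.9595 + 7·3.3237 + 2·65.7267 = 157.6786

L=157.679 wrap1=169.57_deg wrap2=190.43_deg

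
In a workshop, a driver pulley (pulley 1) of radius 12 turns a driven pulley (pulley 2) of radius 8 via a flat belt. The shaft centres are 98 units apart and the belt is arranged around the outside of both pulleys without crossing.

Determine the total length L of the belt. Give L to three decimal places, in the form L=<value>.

L=258.995

open belt: β = asin((r2−r1)/C) = asin(-4/98) = -2.3393°
wrap1 = π − 2β = 184.6785°
wrap2 = π + 2β = 175.3215°
tangent length = C·cosβ = 97.9183
L = r1·wrap1 + r2·wrap2 + 2·C·cosβ = 12·3.2232 + 8·3.0599 + 2·97.9183 = 258.9951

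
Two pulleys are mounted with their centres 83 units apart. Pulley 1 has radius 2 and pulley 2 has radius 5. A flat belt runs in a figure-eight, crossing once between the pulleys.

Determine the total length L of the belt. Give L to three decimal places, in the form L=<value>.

crossed belt: β = asin((r1+r2)/C) = asin(7/83) = 4.8379°
wrap1 = wrap2 = π + 2β = 189.6758°
tangent length = C·cosβ = 82.7043
L = (r1+r2)·wrap + 2·C·cosβ = 7·3.3105 + 2·82.7043 = 188.5819

L=188.582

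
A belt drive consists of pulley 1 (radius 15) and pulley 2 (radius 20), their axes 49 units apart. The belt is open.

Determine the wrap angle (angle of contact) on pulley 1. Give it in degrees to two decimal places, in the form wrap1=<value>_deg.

open belt: β = asin((r2−r1)/C) = asin(5/49) = 5.8567°
wrap1 = π − 2β = 168.2866°
wrap2 = π + 2β = 191.7134°

wrap1=168.29_deg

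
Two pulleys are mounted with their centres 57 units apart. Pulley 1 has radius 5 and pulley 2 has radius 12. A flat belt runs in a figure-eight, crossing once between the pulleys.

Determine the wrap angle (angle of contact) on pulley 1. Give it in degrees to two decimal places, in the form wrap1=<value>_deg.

crossed belt: β = asin((r1+r2)/C) = asin(17/57) = 17.3523°
wrap1 = wrap2 = π + 2β = 214.7045°

wrap1=214.70_deg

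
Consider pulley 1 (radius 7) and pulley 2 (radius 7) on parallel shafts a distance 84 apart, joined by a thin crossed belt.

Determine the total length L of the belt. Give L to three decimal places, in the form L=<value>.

L=214.321

crossed belt: β = asin((r1+r2)/C) = asin(14/84) = 9.5941°
wrap1 = wrap2 = π + 2β = 199.1881°
tangent length = C·cosβ = 82.8251
L = (r1+r2)·wrap + 2·C·cosβ = 14·3.4765 + 2·82.8251 = 214.3211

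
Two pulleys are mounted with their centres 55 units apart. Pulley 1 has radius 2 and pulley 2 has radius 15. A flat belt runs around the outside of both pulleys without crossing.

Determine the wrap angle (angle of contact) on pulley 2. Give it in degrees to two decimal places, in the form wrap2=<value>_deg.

wrap2=207.34_deg

open belt: β = asin((r2−r1)/C) = asin(13/55) = 13.6720°
wrap1 = π − 2β = 152.6560°
wrap2 = π + 2β = 207.3440°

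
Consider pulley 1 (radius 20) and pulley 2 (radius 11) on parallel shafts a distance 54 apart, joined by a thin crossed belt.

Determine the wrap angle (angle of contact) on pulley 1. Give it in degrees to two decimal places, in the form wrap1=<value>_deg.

crossed belt: β = asin((r1+r2)/C) = asin(31/54) = 35.0348°
wrap1 = wrap2 = π + 2β = 250.0696°

wrap1=250.07_deg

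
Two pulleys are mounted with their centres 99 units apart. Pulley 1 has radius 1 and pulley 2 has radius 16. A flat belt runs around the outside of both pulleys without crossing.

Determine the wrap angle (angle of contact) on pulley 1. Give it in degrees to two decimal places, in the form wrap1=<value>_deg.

wrap1=162.57_deg

open belt: β = asin((r2−r1)/C) = asin(15/99) = 8.7147°
wrap1 = π − 2β = 162.5705°
wrap2 = π + 2β = 197.4295°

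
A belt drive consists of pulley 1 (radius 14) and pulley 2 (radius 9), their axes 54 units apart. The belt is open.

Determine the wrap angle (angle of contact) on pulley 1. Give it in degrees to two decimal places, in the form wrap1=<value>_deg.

wrap1=190.63_deg

open belt: β = asin((r2−r1)/C) = asin(-5/54) = -5.3128°
wrap1 = π − 2β = 190.6255°
wrap2 = π + 2β = 169.3745°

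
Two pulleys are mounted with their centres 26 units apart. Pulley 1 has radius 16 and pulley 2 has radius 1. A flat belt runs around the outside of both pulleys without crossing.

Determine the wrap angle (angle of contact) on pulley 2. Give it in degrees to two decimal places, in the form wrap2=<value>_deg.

wrap2=109.53_deg

open belt: β = asin((r2−r1)/C) = asin(-15/26) = -35.2344°
wrap1 = π − 2β = 250.4688°
wrap2 = π + 2β = 109.5312°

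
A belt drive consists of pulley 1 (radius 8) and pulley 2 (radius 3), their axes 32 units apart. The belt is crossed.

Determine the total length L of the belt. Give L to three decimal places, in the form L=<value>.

crossed belt: β = asin((r1+r2)/C) = asin(11/32) = 20.1055°
wrap1 = wrap2 = π + 2β = 220.2110°
tangent length = C·cosβ = 30.0500
L = (r1+r2)·wrap + 2·C·cosβ = 11·3.8434 + 2·30.0500 = 102.3774

L=102.377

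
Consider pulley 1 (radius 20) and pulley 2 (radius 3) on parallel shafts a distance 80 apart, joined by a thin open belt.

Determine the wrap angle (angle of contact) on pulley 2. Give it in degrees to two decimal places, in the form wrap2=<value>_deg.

wrap2=155.46_deg

open belt: β = asin((r2−r1)/C) = asin(-17/80) = -12.2689°
wrap1 = π − 2β = 204.5378°
wrap2 = π + 2β = 155.4622°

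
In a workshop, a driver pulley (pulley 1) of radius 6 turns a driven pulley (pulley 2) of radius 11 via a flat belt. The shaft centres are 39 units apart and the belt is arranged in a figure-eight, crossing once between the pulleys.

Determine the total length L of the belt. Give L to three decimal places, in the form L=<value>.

L=138.942

crossed belt: β = asin((r1+r2)/C) = asin(17/39) = 25.8424°
wrap1 = wrap2 = π + 2β = 231.6848°
tangent length = C·cosβ = 35.0999
L = (r1+r2)·wrap + 2·C·cosβ = 17·4.0437 + 2·35.0999 = 138.9420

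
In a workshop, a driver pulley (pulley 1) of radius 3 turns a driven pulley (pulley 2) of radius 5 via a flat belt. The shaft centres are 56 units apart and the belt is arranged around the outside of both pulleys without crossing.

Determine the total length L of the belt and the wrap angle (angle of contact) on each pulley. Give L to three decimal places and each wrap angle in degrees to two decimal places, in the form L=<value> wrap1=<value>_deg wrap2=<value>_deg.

L=137.204 wrap1=175.91_deg wrap2=184.09_deg

open belt: β = asin((r2−r1)/C) = asin(2/56) = 2.0467°
wrap1 = π − 2β = 175.9066°
wrap2 = π + 2β = 184.0934°
tangent length = C·cosβ = 55.9643
L = r1·wrap1 + r2·wrap2 + 2·C·cosβ = 3·3.0701 + 5·3.2130 + 2·55.9643 = 137.2042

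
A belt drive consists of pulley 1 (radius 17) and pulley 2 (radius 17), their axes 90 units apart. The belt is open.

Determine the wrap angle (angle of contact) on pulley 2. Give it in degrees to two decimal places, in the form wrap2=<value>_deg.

wrap2=180.00_deg

open belt: β = asin((r2−r1)/C) = asin(0/90) = 0.0000°
wrap1 = π − 2β = 180.0000°
wrap2 = π + 2β = 180.0000°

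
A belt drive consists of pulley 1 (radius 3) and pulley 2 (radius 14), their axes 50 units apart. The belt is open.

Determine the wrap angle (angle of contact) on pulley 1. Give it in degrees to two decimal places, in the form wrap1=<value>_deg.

wrap1=154.58_deg

open belt: β = asin((r2−r1)/C) = asin(11/50) = 12.7090°
wrap1 = π − 2β = 154.5819°
wrap2 = π + 2β = 205.4181°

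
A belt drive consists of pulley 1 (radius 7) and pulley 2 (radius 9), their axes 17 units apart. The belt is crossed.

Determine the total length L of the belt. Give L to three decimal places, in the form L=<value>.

L=100.990

crossed belt: β = asin((r1+r2)/C) = asin(16/17) = 70.2501°
wrap1 = wrap2 = π + 2β = 320.5002°
tangent length = C·cosβ = 5.7446
L = (r1+r2)·wrap + 2·C·cosβ = 16·5.5938 + 2·5.7446 = 100.9897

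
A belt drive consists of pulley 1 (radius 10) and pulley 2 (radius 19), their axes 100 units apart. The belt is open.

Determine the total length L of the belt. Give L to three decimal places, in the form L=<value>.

L=291.917

open belt: β = asin((r2−r1)/C) = asin(9/100) = 5.1636°
wrap1 = π − 2β = 169.6728°
wrap2 = π + 2β = 190.3272°
tangent length = C·cosβ = 99.5942
L = r1·wrap1 + r2·wrap2 + 2·C·cosβ = 10·2.9613 + 19·3.3218 + 2·99.5942 = 291.9167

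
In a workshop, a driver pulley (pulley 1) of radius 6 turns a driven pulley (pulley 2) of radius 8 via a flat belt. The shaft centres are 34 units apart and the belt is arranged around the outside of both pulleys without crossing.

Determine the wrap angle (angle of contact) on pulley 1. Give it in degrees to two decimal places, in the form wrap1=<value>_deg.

wrap1=173.26_deg

open belt: β = asin((r2−r1)/C) = asin(2/34) = 3.3723°
wrap1 = π − 2β = 173.2554°
wrap2 = π + 2β = 186.7446°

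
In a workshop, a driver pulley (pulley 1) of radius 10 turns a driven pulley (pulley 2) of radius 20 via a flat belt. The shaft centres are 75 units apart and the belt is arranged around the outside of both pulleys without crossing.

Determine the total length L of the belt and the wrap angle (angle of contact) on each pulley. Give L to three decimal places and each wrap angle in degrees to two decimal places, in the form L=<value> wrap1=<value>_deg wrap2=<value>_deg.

L=245.583 wrap1=164.68_deg wrap2=195.32_deg

open belt: β = asin((r2−r1)/C) = asin(10/75) = 7.6623°
wrap1 = π − 2β = 164.6755°
wrap2 = π + 2β = 195.3245°
tangent length = C·cosβ = 74.3303
L = r1·wrap1 + r2·wrap2 + 2·C·cosβ = 10·2.8741 + 20·3.4091 + 2·74.3303 = 245.5831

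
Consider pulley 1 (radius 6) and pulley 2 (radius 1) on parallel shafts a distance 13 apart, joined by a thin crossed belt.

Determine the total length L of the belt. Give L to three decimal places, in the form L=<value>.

L=51.861

crossed belt: β = asin((r1+r2)/C) = asin(7/13) = 32.5790°
wrap1 = wrap2 = π + 2β = 245.1579°
tangent length = C·cosβ = 10.9545
L = (r1+r2)·wrap + 2·C·cosβ = 7·4.2788 + 2·10.9545 = 51.8606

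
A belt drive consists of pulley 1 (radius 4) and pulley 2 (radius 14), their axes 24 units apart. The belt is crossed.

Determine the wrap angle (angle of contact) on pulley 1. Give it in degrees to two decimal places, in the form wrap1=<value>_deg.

wrap1=277.18_deg

crossed belt: β = asin((r1+r2)/C) = asin(18/24) = 48.5904°
wrap1 = wrap2 = π + 2β = 277.1808°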